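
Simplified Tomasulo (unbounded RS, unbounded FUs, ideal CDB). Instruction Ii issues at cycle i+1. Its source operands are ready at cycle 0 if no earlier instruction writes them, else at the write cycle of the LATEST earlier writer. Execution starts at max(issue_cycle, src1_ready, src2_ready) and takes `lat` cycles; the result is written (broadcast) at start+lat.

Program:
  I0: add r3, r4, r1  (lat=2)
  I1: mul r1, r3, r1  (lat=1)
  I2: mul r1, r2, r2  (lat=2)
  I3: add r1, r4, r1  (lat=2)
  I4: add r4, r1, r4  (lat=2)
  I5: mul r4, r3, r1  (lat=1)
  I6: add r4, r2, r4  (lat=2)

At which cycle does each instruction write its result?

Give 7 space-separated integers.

I0 add r3: issue@1 deps=(None,None) exec_start@1 write@3
I1 mul r1: issue@2 deps=(0,None) exec_start@3 write@4
I2 mul r1: issue@3 deps=(None,None) exec_start@3 write@5
I3 add r1: issue@4 deps=(None,2) exec_start@5 write@7
I4 add r4: issue@5 deps=(3,None) exec_start@7 write@9
I5 mul r4: issue@6 deps=(0,3) exec_start@7 write@8
I6 add r4: issue@7 deps=(None,5) exec_start@8 write@10

Answer: 3 4 5 7 9 8 10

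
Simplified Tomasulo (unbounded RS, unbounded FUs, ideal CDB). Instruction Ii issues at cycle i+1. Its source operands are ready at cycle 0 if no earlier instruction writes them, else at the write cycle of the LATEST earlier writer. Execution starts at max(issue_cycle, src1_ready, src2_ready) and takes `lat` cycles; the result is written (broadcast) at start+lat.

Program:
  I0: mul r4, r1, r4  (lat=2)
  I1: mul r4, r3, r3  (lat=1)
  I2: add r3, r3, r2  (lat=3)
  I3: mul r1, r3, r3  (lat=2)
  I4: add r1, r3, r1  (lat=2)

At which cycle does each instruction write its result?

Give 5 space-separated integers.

I0 mul r4: issue@1 deps=(None,None) exec_start@1 write@3
I1 mul r4: issue@2 deps=(None,None) exec_start@2 write@3
I2 add r3: issue@3 deps=(None,None) exec_start@3 write@6
I3 mul r1: issue@4 deps=(2,2) exec_start@6 write@8
I4 add r1: issue@5 deps=(2,3) exec_start@8 write@10

Answer: 3 3 6 8 10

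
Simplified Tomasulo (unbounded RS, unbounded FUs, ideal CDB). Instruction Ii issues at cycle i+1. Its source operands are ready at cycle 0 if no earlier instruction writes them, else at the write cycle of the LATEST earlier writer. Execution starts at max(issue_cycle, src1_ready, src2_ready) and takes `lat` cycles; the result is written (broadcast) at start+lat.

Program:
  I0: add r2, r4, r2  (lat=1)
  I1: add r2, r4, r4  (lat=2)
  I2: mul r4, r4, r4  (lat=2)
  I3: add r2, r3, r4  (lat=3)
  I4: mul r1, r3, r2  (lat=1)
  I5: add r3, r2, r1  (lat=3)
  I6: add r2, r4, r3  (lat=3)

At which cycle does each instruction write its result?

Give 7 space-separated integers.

I0 add r2: issue@1 deps=(None,None) exec_start@1 write@2
I1 add r2: issue@2 deps=(None,None) exec_start@2 write@4
I2 mul r4: issue@3 deps=(None,None) exec_start@3 write@5
I3 add r2: issue@4 deps=(None,2) exec_start@5 write@8
I4 mul r1: issue@5 deps=(None,3) exec_start@8 write@9
I5 add r3: issue@6 deps=(3,4) exec_start@9 write@12
I6 add r2: issue@7 deps=(2,5) exec_start@12 write@15

Answer: 2 4 5 8 9 12 15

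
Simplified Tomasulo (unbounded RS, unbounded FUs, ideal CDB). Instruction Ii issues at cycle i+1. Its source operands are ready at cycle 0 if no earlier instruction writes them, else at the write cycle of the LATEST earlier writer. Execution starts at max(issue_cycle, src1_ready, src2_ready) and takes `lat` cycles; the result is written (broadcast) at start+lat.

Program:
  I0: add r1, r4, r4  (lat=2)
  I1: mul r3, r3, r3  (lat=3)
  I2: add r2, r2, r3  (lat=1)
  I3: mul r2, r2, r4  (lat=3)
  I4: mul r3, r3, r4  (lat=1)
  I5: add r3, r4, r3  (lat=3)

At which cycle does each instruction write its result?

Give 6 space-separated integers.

Answer: 3 5 6 9 6 9

Derivation:
I0 add r1: issue@1 deps=(None,None) exec_start@1 write@3
I1 mul r3: issue@2 deps=(None,None) exec_start@2 write@5
I2 add r2: issue@3 deps=(None,1) exec_start@5 write@6
I3 mul r2: issue@4 deps=(2,None) exec_start@6 write@9
I4 mul r3: issue@5 deps=(1,None) exec_start@5 write@6
I5 add r3: issue@6 deps=(None,4) exec_start@6 write@9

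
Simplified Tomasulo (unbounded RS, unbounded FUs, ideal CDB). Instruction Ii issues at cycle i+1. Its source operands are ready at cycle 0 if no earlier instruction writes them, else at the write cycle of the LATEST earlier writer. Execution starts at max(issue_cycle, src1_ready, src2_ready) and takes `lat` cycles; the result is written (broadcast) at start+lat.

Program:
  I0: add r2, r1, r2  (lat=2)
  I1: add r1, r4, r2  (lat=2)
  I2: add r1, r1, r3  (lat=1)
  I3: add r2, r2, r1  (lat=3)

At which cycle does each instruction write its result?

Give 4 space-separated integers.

I0 add r2: issue@1 deps=(None,None) exec_start@1 write@3
I1 add r1: issue@2 deps=(None,0) exec_start@3 write@5
I2 add r1: issue@3 deps=(1,None) exec_start@5 write@6
I3 add r2: issue@4 deps=(0,2) exec_start@6 write@9

Answer: 3 5 6 9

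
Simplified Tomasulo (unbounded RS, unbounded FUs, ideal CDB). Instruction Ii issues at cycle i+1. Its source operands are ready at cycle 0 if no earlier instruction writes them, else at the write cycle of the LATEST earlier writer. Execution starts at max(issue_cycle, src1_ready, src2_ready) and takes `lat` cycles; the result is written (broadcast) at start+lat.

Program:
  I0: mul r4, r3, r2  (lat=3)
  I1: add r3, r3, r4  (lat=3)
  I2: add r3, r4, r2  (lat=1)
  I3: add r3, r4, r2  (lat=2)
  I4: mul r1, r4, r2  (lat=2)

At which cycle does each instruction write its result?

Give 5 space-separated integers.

I0 mul r4: issue@1 deps=(None,None) exec_start@1 write@4
I1 add r3: issue@2 deps=(None,0) exec_start@4 write@7
I2 add r3: issue@3 deps=(0,None) exec_start@4 write@5
I3 add r3: issue@4 deps=(0,None) exec_start@4 write@6
I4 mul r1: issue@5 deps=(0,None) exec_start@5 write@7

Answer: 4 7 5 6 7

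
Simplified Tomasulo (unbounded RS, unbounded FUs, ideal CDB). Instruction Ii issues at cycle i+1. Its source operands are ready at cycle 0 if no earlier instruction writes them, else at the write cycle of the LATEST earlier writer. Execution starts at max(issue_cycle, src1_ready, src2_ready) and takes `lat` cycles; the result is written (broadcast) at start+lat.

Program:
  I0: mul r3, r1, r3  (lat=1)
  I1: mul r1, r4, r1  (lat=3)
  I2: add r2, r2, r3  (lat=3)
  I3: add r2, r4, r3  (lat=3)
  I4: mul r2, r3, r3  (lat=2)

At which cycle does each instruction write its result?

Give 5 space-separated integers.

Answer: 2 5 6 7 7

Derivation:
I0 mul r3: issue@1 deps=(None,None) exec_start@1 write@2
I1 mul r1: issue@2 deps=(None,None) exec_start@2 write@5
I2 add r2: issue@3 deps=(None,0) exec_start@3 write@6
I3 add r2: issue@4 deps=(None,0) exec_start@4 write@7
I4 mul r2: issue@5 deps=(0,0) exec_start@5 write@7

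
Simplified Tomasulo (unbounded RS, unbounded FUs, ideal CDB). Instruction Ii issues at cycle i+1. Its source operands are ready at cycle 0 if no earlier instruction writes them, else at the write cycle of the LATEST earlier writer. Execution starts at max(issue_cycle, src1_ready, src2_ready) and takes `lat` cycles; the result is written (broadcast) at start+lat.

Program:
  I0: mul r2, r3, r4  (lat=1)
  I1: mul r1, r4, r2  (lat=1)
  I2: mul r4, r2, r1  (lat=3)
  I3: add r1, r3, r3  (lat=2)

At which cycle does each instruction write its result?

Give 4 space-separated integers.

Answer: 2 3 6 6

Derivation:
I0 mul r2: issue@1 deps=(None,None) exec_start@1 write@2
I1 mul r1: issue@2 deps=(None,0) exec_start@2 write@3
I2 mul r4: issue@3 deps=(0,1) exec_start@3 write@6
I3 add r1: issue@4 deps=(None,None) exec_start@4 write@6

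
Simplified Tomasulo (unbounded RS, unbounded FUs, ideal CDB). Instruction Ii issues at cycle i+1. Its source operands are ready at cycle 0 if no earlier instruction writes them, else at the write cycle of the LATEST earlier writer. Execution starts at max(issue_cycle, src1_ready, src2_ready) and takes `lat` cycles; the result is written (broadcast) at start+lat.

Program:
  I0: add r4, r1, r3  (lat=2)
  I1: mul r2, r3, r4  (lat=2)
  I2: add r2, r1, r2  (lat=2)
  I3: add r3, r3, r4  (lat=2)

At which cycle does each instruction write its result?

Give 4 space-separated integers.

Answer: 3 5 7 6

Derivation:
I0 add r4: issue@1 deps=(None,None) exec_start@1 write@3
I1 mul r2: issue@2 deps=(None,0) exec_start@3 write@5
I2 add r2: issue@3 deps=(None,1) exec_start@5 write@7
I3 add r3: issue@4 deps=(None,0) exec_start@4 write@6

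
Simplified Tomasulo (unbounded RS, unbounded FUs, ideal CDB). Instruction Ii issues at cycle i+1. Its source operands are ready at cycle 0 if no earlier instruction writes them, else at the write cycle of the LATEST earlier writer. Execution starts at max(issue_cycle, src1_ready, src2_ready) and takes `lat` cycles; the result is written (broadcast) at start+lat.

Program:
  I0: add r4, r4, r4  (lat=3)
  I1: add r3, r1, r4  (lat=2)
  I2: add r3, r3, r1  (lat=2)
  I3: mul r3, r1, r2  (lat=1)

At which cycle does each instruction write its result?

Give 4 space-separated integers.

I0 add r4: issue@1 deps=(None,None) exec_start@1 write@4
I1 add r3: issue@2 deps=(None,0) exec_start@4 write@6
I2 add r3: issue@3 deps=(1,None) exec_start@6 write@8
I3 mul r3: issue@4 deps=(None,None) exec_start@4 write@5

Answer: 4 6 8 5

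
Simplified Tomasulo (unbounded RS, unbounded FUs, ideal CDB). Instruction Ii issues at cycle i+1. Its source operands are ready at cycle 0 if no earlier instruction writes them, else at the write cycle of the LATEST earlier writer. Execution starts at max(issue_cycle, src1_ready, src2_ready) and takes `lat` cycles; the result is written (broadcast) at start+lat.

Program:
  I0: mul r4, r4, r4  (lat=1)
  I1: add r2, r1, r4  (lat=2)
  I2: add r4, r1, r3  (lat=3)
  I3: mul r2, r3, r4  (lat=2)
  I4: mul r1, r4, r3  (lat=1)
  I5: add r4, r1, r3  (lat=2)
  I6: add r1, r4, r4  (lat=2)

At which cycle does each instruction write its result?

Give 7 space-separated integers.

Answer: 2 4 6 8 7 9 11

Derivation:
I0 mul r4: issue@1 deps=(None,None) exec_start@1 write@2
I1 add r2: issue@2 deps=(None,0) exec_start@2 write@4
I2 add r4: issue@3 deps=(None,None) exec_start@3 write@6
I3 mul r2: issue@4 deps=(None,2) exec_start@6 write@8
I4 mul r1: issue@5 deps=(2,None) exec_start@6 write@7
I5 add r4: issue@6 deps=(4,None) exec_start@7 write@9
I6 add r1: issue@7 deps=(5,5) exec_start@9 write@11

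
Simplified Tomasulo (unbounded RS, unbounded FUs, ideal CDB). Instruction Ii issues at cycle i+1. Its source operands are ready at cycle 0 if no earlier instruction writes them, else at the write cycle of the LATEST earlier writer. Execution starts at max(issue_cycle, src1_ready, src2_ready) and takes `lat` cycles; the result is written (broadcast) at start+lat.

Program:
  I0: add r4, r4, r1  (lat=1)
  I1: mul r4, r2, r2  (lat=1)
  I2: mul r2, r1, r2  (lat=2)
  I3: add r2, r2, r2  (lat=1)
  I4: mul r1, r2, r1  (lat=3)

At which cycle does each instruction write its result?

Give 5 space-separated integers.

Answer: 2 3 5 6 9

Derivation:
I0 add r4: issue@1 deps=(None,None) exec_start@1 write@2
I1 mul r4: issue@2 deps=(None,None) exec_start@2 write@3
I2 mul r2: issue@3 deps=(None,None) exec_start@3 write@5
I3 add r2: issue@4 deps=(2,2) exec_start@5 write@6
I4 mul r1: issue@5 deps=(3,None) exec_start@6 write@9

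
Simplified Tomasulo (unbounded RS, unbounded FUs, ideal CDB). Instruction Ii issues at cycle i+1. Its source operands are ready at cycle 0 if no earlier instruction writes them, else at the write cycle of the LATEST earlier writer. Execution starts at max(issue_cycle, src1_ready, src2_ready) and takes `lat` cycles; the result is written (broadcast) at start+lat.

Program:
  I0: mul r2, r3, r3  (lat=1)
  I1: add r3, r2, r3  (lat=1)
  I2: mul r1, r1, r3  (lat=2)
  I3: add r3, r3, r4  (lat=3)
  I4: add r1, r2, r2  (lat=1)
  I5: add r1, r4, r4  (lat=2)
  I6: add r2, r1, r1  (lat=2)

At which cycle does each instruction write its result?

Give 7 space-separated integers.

I0 mul r2: issue@1 deps=(None,None) exec_start@1 write@2
I1 add r3: issue@2 deps=(0,None) exec_start@2 write@3
I2 mul r1: issue@3 deps=(None,1) exec_start@3 write@5
I3 add r3: issue@4 deps=(1,None) exec_start@4 write@7
I4 add r1: issue@5 deps=(0,0) exec_start@5 write@6
I5 add r1: issue@6 deps=(None,None) exec_start@6 write@8
I6 add r2: issue@7 deps=(5,5) exec_start@8 write@10

Answer: 2 3 5 7 6 8 10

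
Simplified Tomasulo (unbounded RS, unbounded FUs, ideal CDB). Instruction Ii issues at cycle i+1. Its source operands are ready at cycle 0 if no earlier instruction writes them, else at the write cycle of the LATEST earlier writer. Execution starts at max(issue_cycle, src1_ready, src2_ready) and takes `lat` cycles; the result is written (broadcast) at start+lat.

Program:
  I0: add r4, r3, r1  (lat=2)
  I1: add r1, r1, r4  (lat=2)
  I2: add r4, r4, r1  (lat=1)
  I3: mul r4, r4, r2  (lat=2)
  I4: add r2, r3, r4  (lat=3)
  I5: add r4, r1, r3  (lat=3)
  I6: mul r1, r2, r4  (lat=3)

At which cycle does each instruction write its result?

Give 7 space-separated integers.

I0 add r4: issue@1 deps=(None,None) exec_start@1 write@3
I1 add r1: issue@2 deps=(None,0) exec_start@3 write@5
I2 add r4: issue@3 deps=(0,1) exec_start@5 write@6
I3 mul r4: issue@4 deps=(2,None) exec_start@6 write@8
I4 add r2: issue@5 deps=(None,3) exec_start@8 write@11
I5 add r4: issue@6 deps=(1,None) exec_start@6 write@9
I6 mul r1: issue@7 deps=(4,5) exec_start@11 write@14

Answer: 3 5 6 8 11 9 14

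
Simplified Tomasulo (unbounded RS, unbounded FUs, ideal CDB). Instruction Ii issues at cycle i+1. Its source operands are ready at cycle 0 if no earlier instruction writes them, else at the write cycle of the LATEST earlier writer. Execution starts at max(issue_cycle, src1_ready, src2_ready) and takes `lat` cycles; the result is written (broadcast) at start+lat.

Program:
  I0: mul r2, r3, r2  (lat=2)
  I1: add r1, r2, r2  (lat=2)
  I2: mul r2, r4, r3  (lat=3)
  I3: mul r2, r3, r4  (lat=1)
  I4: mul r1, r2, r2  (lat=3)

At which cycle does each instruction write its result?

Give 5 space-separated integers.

I0 mul r2: issue@1 deps=(None,None) exec_start@1 write@3
I1 add r1: issue@2 deps=(0,0) exec_start@3 write@5
I2 mul r2: issue@3 deps=(None,None) exec_start@3 write@6
I3 mul r2: issue@4 deps=(None,None) exec_start@4 write@5
I4 mul r1: issue@5 deps=(3,3) exec_start@5 write@8

Answer: 3 5 6 5 8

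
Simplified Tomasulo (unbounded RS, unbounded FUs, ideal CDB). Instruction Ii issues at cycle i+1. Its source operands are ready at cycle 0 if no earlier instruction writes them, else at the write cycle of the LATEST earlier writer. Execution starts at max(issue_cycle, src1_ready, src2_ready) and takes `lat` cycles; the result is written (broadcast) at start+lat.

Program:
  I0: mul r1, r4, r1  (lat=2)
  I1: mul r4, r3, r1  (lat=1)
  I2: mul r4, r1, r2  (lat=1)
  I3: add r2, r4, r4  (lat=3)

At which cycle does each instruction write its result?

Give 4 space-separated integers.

I0 mul r1: issue@1 deps=(None,None) exec_start@1 write@3
I1 mul r4: issue@2 deps=(None,0) exec_start@3 write@4
I2 mul r4: issue@3 deps=(0,None) exec_start@3 write@4
I3 add r2: issue@4 deps=(2,2) exec_start@4 write@7

Answer: 3 4 4 7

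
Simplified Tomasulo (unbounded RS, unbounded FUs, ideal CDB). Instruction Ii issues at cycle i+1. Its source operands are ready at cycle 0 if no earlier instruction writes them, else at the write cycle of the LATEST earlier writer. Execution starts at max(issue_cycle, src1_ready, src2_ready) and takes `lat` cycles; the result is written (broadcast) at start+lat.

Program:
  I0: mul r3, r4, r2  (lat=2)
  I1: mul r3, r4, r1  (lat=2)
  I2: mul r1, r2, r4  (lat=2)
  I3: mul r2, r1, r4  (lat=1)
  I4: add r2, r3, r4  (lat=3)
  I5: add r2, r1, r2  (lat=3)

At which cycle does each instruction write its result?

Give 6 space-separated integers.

Answer: 3 4 5 6 8 11

Derivation:
I0 mul r3: issue@1 deps=(None,None) exec_start@1 write@3
I1 mul r3: issue@2 deps=(None,None) exec_start@2 write@4
I2 mul r1: issue@3 deps=(None,None) exec_start@3 write@5
I3 mul r2: issue@4 deps=(2,None) exec_start@5 write@6
I4 add r2: issue@5 deps=(1,None) exec_start@5 write@8
I5 add r2: issue@6 deps=(2,4) exec_start@8 write@11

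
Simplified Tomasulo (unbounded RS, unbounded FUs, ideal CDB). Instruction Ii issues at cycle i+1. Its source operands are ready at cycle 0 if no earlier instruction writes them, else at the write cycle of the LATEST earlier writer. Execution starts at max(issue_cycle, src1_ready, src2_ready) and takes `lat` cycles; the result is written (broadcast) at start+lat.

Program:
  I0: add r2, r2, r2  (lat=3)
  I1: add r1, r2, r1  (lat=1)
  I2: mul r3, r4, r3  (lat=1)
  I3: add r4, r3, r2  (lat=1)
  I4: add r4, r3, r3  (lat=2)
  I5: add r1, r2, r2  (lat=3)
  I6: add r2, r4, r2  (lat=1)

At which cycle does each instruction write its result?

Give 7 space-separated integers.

I0 add r2: issue@1 deps=(None,None) exec_start@1 write@4
I1 add r1: issue@2 deps=(0,None) exec_start@4 write@5
I2 mul r3: issue@3 deps=(None,None) exec_start@3 write@4
I3 add r4: issue@4 deps=(2,0) exec_start@4 write@5
I4 add r4: issue@5 deps=(2,2) exec_start@5 write@7
I5 add r1: issue@6 deps=(0,0) exec_start@6 write@9
I6 add r2: issue@7 deps=(4,0) exec_start@7 write@8

Answer: 4 5 4 5 7 9 8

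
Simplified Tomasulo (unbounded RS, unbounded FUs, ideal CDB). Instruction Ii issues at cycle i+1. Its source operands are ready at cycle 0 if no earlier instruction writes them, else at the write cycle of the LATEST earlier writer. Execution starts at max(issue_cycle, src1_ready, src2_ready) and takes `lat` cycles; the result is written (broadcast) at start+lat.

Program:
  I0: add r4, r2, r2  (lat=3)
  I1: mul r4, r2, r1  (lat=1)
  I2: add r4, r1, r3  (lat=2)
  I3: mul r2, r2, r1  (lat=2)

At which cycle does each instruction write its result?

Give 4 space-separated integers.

Answer: 4 3 5 6

Derivation:
I0 add r4: issue@1 deps=(None,None) exec_start@1 write@4
I1 mul r4: issue@2 deps=(None,None) exec_start@2 write@3
I2 add r4: issue@3 deps=(None,None) exec_start@3 write@5
I3 mul r2: issue@4 deps=(None,None) exec_start@4 write@6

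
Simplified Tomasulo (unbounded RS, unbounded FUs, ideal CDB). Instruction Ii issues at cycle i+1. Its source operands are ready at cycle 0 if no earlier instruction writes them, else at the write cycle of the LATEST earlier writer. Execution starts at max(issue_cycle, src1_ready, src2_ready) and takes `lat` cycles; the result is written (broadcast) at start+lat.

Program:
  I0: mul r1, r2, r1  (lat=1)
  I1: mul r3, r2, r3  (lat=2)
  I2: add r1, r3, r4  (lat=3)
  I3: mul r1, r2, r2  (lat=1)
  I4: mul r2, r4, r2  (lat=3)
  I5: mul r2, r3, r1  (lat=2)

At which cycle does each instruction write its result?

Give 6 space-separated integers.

I0 mul r1: issue@1 deps=(None,None) exec_start@1 write@2
I1 mul r3: issue@2 deps=(None,None) exec_start@2 write@4
I2 add r1: issue@3 deps=(1,None) exec_start@4 write@7
I3 mul r1: issue@4 deps=(None,None) exec_start@4 write@5
I4 mul r2: issue@5 deps=(None,None) exec_start@5 write@8
I5 mul r2: issue@6 deps=(1,3) exec_start@6 write@8

Answer: 2 4 7 5 8 8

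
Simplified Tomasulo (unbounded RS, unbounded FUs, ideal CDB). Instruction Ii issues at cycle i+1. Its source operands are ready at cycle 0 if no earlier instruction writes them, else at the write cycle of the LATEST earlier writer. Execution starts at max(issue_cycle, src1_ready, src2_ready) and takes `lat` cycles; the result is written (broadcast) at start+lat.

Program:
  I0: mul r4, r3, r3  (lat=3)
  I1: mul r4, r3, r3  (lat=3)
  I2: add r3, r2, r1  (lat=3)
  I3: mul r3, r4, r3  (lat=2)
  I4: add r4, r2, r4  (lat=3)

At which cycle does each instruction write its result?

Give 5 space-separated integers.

I0 mul r4: issue@1 deps=(None,None) exec_start@1 write@4
I1 mul r4: issue@2 deps=(None,None) exec_start@2 write@5
I2 add r3: issue@3 deps=(None,None) exec_start@3 write@6
I3 mul r3: issue@4 deps=(1,2) exec_start@6 write@8
I4 add r4: issue@5 deps=(None,1) exec_start@5 write@8

Answer: 4 5 6 8 8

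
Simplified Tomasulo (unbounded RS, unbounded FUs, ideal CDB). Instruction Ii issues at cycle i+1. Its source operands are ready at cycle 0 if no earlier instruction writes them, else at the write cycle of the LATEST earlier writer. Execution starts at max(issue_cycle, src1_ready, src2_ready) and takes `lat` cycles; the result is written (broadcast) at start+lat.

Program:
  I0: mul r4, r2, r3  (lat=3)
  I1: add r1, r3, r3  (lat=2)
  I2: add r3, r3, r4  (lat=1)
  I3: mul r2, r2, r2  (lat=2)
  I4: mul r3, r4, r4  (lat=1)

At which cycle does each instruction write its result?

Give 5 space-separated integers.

Answer: 4 4 5 6 6

Derivation:
I0 mul r4: issue@1 deps=(None,None) exec_start@1 write@4
I1 add r1: issue@2 deps=(None,None) exec_start@2 write@4
I2 add r3: issue@3 deps=(None,0) exec_start@4 write@5
I3 mul r2: issue@4 deps=(None,None) exec_start@4 write@6
I4 mul r3: issue@5 deps=(0,0) exec_start@5 write@6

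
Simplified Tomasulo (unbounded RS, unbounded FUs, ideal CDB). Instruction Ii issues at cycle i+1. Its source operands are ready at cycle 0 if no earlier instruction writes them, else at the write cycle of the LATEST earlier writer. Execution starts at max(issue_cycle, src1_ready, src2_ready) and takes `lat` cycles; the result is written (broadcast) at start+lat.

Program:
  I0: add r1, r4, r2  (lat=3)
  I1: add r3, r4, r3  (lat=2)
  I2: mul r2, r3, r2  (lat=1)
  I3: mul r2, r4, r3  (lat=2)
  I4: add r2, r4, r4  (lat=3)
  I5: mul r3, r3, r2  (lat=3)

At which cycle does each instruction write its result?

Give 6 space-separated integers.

Answer: 4 4 5 6 8 11

Derivation:
I0 add r1: issue@1 deps=(None,None) exec_start@1 write@4
I1 add r3: issue@2 deps=(None,None) exec_start@2 write@4
I2 mul r2: issue@3 deps=(1,None) exec_start@4 write@5
I3 mul r2: issue@4 deps=(None,1) exec_start@4 write@6
I4 add r2: issue@5 deps=(None,None) exec_start@5 write@8
I5 mul r3: issue@6 deps=(1,4) exec_start@8 write@11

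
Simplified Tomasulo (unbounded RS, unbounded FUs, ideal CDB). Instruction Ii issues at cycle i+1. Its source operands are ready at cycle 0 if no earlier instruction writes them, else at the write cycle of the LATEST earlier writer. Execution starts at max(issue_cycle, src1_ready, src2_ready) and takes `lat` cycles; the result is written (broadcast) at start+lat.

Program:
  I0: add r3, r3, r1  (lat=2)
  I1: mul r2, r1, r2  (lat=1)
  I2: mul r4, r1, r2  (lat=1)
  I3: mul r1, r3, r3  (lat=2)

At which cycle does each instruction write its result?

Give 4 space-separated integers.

I0 add r3: issue@1 deps=(None,None) exec_start@1 write@3
I1 mul r2: issue@2 deps=(None,None) exec_start@2 write@3
I2 mul r4: issue@3 deps=(None,1) exec_start@3 write@4
I3 mul r1: issue@4 deps=(0,0) exec_start@4 write@6

Answer: 3 3 4 6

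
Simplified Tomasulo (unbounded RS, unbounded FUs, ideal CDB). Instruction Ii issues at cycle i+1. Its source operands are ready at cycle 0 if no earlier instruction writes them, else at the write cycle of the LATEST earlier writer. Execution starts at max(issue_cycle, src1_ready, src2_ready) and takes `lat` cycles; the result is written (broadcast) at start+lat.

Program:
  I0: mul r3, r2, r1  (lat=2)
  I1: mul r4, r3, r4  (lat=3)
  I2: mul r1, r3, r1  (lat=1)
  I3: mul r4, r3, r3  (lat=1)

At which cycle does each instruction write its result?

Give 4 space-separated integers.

Answer: 3 6 4 5

Derivation:
I0 mul r3: issue@1 deps=(None,None) exec_start@1 write@3
I1 mul r4: issue@2 deps=(0,None) exec_start@3 write@6
I2 mul r1: issue@3 deps=(0,None) exec_start@3 write@4
I3 mul r4: issue@4 deps=(0,0) exec_start@4 write@5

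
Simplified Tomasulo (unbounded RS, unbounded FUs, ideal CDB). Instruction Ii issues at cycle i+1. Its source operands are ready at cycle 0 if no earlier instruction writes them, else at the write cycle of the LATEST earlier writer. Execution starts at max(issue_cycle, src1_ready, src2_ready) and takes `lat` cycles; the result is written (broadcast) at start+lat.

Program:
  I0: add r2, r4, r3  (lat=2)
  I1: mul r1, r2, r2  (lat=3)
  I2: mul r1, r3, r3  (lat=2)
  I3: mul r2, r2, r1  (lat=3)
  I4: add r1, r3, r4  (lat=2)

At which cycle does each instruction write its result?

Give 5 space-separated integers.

I0 add r2: issue@1 deps=(None,None) exec_start@1 write@3
I1 mul r1: issue@2 deps=(0,0) exec_start@3 write@6
I2 mul r1: issue@3 deps=(None,None) exec_start@3 write@5
I3 mul r2: issue@4 deps=(0,2) exec_start@5 write@8
I4 add r1: issue@5 deps=(None,None) exec_start@5 write@7

Answer: 3 6 5 8 7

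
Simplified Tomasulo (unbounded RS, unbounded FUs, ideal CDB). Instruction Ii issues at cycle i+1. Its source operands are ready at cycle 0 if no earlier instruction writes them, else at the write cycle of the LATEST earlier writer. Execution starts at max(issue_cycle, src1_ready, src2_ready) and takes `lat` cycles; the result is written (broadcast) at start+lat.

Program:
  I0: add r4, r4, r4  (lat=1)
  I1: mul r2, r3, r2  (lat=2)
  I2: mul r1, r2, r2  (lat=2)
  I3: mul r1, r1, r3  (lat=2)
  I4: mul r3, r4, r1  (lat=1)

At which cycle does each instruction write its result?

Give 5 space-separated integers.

I0 add r4: issue@1 deps=(None,None) exec_start@1 write@2
I1 mul r2: issue@2 deps=(None,None) exec_start@2 write@4
I2 mul r1: issue@3 deps=(1,1) exec_start@4 write@6
I3 mul r1: issue@4 deps=(2,None) exec_start@6 write@8
I4 mul r3: issue@5 deps=(0,3) exec_start@8 write@9

Answer: 2 4 6 8 9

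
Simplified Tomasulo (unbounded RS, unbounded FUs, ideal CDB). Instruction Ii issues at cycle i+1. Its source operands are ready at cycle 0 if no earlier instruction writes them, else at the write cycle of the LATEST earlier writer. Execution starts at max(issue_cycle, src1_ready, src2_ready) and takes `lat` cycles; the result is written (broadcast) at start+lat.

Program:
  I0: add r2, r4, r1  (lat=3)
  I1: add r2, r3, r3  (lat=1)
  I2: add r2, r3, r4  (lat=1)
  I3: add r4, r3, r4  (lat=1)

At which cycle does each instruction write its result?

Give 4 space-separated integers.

I0 add r2: issue@1 deps=(None,None) exec_start@1 write@4
I1 add r2: issue@2 deps=(None,None) exec_start@2 write@3
I2 add r2: issue@3 deps=(None,None) exec_start@3 write@4
I3 add r4: issue@4 deps=(None,None) exec_start@4 write@5

Answer: 4 3 4 5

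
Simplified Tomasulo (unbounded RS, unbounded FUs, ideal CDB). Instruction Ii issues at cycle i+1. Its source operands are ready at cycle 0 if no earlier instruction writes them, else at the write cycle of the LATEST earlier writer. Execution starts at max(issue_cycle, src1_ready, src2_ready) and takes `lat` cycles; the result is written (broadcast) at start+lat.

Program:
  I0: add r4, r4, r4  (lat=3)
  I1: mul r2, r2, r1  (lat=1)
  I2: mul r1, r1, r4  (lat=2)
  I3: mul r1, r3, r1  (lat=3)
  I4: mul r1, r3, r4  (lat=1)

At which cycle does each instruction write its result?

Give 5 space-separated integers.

I0 add r4: issue@1 deps=(None,None) exec_start@1 write@4
I1 mul r2: issue@2 deps=(None,None) exec_start@2 write@3
I2 mul r1: issue@3 deps=(None,0) exec_start@4 write@6
I3 mul r1: issue@4 deps=(None,2) exec_start@6 write@9
I4 mul r1: issue@5 deps=(None,0) exec_start@5 write@6

Answer: 4 3 6 9 6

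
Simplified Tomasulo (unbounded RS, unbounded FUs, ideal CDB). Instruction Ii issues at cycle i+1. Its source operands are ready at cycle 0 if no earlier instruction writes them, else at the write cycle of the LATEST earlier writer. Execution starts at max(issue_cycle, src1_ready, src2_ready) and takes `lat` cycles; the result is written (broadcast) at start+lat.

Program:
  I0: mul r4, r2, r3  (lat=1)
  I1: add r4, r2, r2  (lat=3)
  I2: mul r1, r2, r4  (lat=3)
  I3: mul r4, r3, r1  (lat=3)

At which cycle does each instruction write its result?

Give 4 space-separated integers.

I0 mul r4: issue@1 deps=(None,None) exec_start@1 write@2
I1 add r4: issue@2 deps=(None,None) exec_start@2 write@5
I2 mul r1: issue@3 deps=(None,1) exec_start@5 write@8
I3 mul r4: issue@4 deps=(None,2) exec_start@8 write@11

Answer: 2 5 8 11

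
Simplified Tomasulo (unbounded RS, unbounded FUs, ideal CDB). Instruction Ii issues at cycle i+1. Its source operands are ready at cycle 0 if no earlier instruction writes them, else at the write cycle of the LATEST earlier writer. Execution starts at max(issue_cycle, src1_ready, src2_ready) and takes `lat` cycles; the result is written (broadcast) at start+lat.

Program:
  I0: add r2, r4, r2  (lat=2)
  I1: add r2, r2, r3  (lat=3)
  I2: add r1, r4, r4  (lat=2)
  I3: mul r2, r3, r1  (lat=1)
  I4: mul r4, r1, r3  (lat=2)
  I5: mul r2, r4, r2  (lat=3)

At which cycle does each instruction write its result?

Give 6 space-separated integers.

I0 add r2: issue@1 deps=(None,None) exec_start@1 write@3
I1 add r2: issue@2 deps=(0,None) exec_start@3 write@6
I2 add r1: issue@3 deps=(None,None) exec_start@3 write@5
I3 mul r2: issue@4 deps=(None,2) exec_start@5 write@6
I4 mul r4: issue@5 deps=(2,None) exec_start@5 write@7
I5 mul r2: issue@6 deps=(4,3) exec_start@7 write@10

Answer: 3 6 5 6 7 10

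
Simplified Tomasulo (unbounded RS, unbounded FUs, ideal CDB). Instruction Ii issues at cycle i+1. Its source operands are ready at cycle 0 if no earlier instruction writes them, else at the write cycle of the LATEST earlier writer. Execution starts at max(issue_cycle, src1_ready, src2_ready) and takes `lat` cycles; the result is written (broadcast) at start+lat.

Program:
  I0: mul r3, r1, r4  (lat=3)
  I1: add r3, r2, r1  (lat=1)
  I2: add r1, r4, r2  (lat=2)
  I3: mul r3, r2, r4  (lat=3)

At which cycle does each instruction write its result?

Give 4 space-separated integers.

Answer: 4 3 5 7

Derivation:
I0 mul r3: issue@1 deps=(None,None) exec_start@1 write@4
I1 add r3: issue@2 deps=(None,None) exec_start@2 write@3
I2 add r1: issue@3 deps=(None,None) exec_start@3 write@5
I3 mul r3: issue@4 deps=(None,None) exec_start@4 write@7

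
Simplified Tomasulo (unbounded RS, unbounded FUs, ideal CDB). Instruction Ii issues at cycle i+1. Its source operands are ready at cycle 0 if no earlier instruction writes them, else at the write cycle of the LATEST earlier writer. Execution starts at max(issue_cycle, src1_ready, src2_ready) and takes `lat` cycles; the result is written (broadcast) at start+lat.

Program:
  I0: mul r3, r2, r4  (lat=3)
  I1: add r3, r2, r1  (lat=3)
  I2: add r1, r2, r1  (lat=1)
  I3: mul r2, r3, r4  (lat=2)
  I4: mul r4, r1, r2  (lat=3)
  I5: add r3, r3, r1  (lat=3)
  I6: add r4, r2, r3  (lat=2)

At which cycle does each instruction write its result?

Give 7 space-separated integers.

I0 mul r3: issue@1 deps=(None,None) exec_start@1 write@4
I1 add r3: issue@2 deps=(None,None) exec_start@2 write@5
I2 add r1: issue@3 deps=(None,None) exec_start@3 write@4
I3 mul r2: issue@4 deps=(1,None) exec_start@5 write@7
I4 mul r4: issue@5 deps=(2,3) exec_start@7 write@10
I5 add r3: issue@6 deps=(1,2) exec_start@6 write@9
I6 add r4: issue@7 deps=(3,5) exec_start@9 write@11

Answer: 4 5 4 7 10 9 11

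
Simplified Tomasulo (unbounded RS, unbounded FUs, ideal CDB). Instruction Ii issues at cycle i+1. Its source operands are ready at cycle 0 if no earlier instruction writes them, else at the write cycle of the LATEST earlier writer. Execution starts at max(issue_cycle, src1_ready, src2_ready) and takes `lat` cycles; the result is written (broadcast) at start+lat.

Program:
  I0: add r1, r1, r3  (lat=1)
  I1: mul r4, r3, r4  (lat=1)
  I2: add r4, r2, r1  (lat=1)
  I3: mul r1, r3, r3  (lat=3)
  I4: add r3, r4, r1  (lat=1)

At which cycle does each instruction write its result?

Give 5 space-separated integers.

Answer: 2 3 4 7 8

Derivation:
I0 add r1: issue@1 deps=(None,None) exec_start@1 write@2
I1 mul r4: issue@2 deps=(None,None) exec_start@2 write@3
I2 add r4: issue@3 deps=(None,0) exec_start@3 write@4
I3 mul r1: issue@4 deps=(None,None) exec_start@4 write@7
I4 add r3: issue@5 deps=(2,3) exec_start@7 write@8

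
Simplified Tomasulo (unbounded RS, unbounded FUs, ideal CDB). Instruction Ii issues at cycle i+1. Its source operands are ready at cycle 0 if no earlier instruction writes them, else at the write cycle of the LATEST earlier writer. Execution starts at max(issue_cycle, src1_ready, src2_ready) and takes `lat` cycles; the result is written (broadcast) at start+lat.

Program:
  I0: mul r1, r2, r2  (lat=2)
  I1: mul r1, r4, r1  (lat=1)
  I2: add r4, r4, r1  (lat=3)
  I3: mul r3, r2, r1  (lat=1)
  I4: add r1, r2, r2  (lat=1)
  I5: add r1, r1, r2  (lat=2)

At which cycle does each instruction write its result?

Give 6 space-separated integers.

I0 mul r1: issue@1 deps=(None,None) exec_start@1 write@3
I1 mul r1: issue@2 deps=(None,0) exec_start@3 write@4
I2 add r4: issue@3 deps=(None,1) exec_start@4 write@7
I3 mul r3: issue@4 deps=(None,1) exec_start@4 write@5
I4 add r1: issue@5 deps=(None,None) exec_start@5 write@6
I5 add r1: issue@6 deps=(4,None) exec_start@6 write@8

Answer: 3 4 7 5 6 8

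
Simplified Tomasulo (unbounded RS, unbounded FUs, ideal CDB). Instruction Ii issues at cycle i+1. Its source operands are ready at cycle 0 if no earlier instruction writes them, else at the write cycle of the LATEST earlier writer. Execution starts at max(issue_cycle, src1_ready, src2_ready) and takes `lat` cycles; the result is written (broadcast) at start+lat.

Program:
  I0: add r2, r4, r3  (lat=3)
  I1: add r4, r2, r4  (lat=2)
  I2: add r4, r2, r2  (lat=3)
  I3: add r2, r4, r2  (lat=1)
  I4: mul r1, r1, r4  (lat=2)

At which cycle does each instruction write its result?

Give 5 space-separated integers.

I0 add r2: issue@1 deps=(None,None) exec_start@1 write@4
I1 add r4: issue@2 deps=(0,None) exec_start@4 write@6
I2 add r4: issue@3 deps=(0,0) exec_start@4 write@7
I3 add r2: issue@4 deps=(2,0) exec_start@7 write@8
I4 mul r1: issue@5 deps=(None,2) exec_start@7 write@9

Answer: 4 6 7 8 9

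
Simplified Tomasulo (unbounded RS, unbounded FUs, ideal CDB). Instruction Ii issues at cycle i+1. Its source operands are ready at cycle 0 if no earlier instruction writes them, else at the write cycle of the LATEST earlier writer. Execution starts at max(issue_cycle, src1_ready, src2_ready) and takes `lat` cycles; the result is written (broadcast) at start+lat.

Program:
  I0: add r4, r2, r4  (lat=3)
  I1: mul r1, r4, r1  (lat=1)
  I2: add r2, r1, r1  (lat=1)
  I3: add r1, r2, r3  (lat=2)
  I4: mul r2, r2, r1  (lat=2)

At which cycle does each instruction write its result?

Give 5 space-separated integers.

Answer: 4 5 6 8 10

Derivation:
I0 add r4: issue@1 deps=(None,None) exec_start@1 write@4
I1 mul r1: issue@2 deps=(0,None) exec_start@4 write@5
I2 add r2: issue@3 deps=(1,1) exec_start@5 write@6
I3 add r1: issue@4 deps=(2,None) exec_start@6 write@8
I4 mul r2: issue@5 deps=(2,3) exec_start@8 write@10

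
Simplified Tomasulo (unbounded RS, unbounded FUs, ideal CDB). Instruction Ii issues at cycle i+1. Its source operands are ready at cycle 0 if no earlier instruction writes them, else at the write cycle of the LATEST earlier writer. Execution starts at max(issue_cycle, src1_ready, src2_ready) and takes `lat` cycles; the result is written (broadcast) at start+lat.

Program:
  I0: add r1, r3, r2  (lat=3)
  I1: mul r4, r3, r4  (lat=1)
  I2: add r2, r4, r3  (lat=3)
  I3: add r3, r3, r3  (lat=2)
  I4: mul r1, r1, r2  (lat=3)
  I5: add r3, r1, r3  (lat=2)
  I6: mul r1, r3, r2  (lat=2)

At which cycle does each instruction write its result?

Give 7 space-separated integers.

I0 add r1: issue@1 deps=(None,None) exec_start@1 write@4
I1 mul r4: issue@2 deps=(None,None) exec_start@2 write@3
I2 add r2: issue@3 deps=(1,None) exec_start@3 write@6
I3 add r3: issue@4 deps=(None,None) exec_start@4 write@6
I4 mul r1: issue@5 deps=(0,2) exec_start@6 write@9
I5 add r3: issue@6 deps=(4,3) exec_start@9 write@11
I6 mul r1: issue@7 deps=(5,2) exec_start@11 write@13

Answer: 4 3 6 6 9 11 13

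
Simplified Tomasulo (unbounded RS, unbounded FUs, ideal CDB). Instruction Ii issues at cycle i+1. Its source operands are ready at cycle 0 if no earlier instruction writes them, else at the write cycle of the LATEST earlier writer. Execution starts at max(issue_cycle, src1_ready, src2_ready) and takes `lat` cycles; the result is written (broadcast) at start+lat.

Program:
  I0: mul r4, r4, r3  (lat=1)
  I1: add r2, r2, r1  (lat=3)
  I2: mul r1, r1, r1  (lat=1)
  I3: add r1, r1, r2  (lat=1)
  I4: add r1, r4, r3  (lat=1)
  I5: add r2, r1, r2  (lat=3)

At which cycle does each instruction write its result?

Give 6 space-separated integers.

Answer: 2 5 4 6 6 9

Derivation:
I0 mul r4: issue@1 deps=(None,None) exec_start@1 write@2
I1 add r2: issue@2 deps=(None,None) exec_start@2 write@5
I2 mul r1: issue@3 deps=(None,None) exec_start@3 write@4
I3 add r1: issue@4 deps=(2,1) exec_start@5 write@6
I4 add r1: issue@5 deps=(0,None) exec_start@5 write@6
I5 add r2: issue@6 deps=(4,1) exec_start@6 write@9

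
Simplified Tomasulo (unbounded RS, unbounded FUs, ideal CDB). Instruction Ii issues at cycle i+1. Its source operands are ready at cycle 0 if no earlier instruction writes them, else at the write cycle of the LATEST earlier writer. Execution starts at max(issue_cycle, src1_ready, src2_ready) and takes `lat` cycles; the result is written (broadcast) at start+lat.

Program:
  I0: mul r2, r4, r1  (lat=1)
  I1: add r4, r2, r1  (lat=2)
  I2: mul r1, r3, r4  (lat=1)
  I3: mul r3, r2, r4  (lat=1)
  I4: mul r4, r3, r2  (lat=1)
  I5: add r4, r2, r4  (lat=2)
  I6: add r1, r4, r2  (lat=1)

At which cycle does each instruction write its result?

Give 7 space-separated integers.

Answer: 2 4 5 5 6 8 9

Derivation:
I0 mul r2: issue@1 deps=(None,None) exec_start@1 write@2
I1 add r4: issue@2 deps=(0,None) exec_start@2 write@4
I2 mul r1: issue@3 deps=(None,1) exec_start@4 write@5
I3 mul r3: issue@4 deps=(0,1) exec_start@4 write@5
I4 mul r4: issue@5 deps=(3,0) exec_start@5 write@6
I5 add r4: issue@6 deps=(0,4) exec_start@6 write@8
I6 add r1: issue@7 deps=(5,0) exec_start@8 write@9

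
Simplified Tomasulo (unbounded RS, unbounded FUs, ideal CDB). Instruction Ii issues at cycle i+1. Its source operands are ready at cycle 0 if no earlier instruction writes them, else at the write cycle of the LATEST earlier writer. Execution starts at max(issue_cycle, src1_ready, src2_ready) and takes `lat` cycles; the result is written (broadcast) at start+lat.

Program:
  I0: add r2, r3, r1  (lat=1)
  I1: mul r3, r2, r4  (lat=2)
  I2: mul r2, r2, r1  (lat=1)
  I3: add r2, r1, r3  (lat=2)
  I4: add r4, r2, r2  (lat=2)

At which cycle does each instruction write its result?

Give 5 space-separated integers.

I0 add r2: issue@1 deps=(None,None) exec_start@1 write@2
I1 mul r3: issue@2 deps=(0,None) exec_start@2 write@4
I2 mul r2: issue@3 deps=(0,None) exec_start@3 write@4
I3 add r2: issue@4 deps=(None,1) exec_start@4 write@6
I4 add r4: issue@5 deps=(3,3) exec_start@6 write@8

Answer: 2 4 4 6 8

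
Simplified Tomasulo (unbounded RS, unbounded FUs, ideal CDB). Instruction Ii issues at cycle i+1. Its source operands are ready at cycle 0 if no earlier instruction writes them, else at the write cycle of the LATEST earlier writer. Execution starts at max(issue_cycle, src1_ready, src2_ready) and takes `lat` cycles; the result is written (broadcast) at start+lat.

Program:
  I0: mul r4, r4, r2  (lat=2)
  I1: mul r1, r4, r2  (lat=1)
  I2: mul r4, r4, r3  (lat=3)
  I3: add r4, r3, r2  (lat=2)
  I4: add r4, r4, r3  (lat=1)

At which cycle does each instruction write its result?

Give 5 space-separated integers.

Answer: 3 4 6 6 7

Derivation:
I0 mul r4: issue@1 deps=(None,None) exec_start@1 write@3
I1 mul r1: issue@2 deps=(0,None) exec_start@3 write@4
I2 mul r4: issue@3 deps=(0,None) exec_start@3 write@6
I3 add r4: issue@4 deps=(None,None) exec_start@4 write@6
I4 add r4: issue@5 deps=(3,None) exec_start@6 write@7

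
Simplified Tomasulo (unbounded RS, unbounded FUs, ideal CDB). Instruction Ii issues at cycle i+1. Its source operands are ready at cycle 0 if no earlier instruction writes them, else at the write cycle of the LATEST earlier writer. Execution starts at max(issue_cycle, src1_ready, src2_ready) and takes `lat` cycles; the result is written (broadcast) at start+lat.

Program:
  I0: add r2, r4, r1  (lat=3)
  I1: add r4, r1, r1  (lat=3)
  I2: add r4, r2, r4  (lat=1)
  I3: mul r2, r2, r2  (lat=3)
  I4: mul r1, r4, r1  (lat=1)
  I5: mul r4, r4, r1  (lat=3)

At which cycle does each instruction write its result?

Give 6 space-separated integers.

I0 add r2: issue@1 deps=(None,None) exec_start@1 write@4
I1 add r4: issue@2 deps=(None,None) exec_start@2 write@5
I2 add r4: issue@3 deps=(0,1) exec_start@5 write@6
I3 mul r2: issue@4 deps=(0,0) exec_start@4 write@7
I4 mul r1: issue@5 deps=(2,None) exec_start@6 write@7
I5 mul r4: issue@6 deps=(2,4) exec_start@7 write@10

Answer: 4 5 6 7 7 10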